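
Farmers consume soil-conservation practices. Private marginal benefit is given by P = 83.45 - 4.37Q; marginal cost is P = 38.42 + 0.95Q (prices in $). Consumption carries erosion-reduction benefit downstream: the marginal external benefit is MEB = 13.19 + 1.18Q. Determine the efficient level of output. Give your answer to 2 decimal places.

Social marginal benefit = demand + MEB = 96.64 - 3.19Q.
Set SMB = MC: 96.64 - 3.19Q = 38.42 + 0.95Q → Q* = 14.0628.

Q* = 14.06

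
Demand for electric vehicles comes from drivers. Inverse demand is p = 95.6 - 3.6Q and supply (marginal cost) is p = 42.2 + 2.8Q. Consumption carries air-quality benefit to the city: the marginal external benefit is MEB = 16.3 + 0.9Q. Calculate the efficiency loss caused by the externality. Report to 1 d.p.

DWL = 51.5

Market equilibrium (private): 42.2 + 2.8Q = 95.6 - 3.6Q → Q_m = 8.3438.
Social marginal benefit = demand + MEB = 111.9 - 2.7Q.
Set SMB = MC: 111.9 - 2.7Q = 42.2 + 2.8Q → Q* = 12.6727.
Height of the DWL triangle at Q_m is SMB(Q_m) − MC(Q_m) = MEB(Q_m) = 23.8094.
DWL = ½ × 4.3289 × 23.8094 = 51.5343.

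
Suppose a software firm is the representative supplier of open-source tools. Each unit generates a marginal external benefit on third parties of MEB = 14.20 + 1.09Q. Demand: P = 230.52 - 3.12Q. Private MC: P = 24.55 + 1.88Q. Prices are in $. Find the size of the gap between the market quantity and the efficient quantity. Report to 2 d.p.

15.12 units

Market equilibrium (private): 24.55 + 1.88Q = 230.52 - 3.12Q → Q_m = 41.1940.
Social marginal cost = private MC − MEB = 10.35 + 0.79Q.
Set SMC = demand: 10.35 + 0.79Q = 230.52 - 3.12Q → Q* = 56.3095.
Gap = |41.1940 − 56.3095| = 15.1155.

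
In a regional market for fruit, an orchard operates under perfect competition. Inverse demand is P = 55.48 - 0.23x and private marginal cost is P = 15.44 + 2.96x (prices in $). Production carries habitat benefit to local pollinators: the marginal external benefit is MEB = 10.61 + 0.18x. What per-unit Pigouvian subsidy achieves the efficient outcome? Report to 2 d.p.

subsidy = $13.64 per unit

Social marginal cost = private MC − MEB = 4.83 + 2.78x.
Set SMC = demand: 4.83 + 2.78x = 55.48 - 0.23x → x* = 16.8272.
The Pigouvian subsidy equals MEB at x*: 10.61 + 0.18×16.8272 = 13.6389.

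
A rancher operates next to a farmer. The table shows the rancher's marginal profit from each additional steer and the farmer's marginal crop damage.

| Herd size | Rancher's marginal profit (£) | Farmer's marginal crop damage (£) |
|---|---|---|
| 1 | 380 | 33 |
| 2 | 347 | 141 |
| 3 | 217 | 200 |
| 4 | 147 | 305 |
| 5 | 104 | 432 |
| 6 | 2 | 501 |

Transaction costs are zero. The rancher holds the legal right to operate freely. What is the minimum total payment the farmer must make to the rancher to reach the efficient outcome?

Left alone the rancher would choose level 6 (marginal profit stays positive).
Efficient level: k* = 3 (marginal profit ≥ marginal crop damage through 3).
The farmer must at least cover the rancher's forgone profit from cutting 6→3: 147 + 104 + 2 = 253.

£253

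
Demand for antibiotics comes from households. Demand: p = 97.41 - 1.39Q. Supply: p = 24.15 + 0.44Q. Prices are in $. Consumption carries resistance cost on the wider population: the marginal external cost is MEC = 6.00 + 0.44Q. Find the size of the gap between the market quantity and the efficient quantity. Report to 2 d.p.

Market equilibrium (private): 24.15 + 0.44Q = 97.41 - 1.39Q → Q_m = 40.0328.
Social marginal benefit = demand − MEC = 91.41 - 1.83Q.
Set SMB = MC: 91.41 - 1.83Q = 24.15 + 0.44Q → Q* = 29.6300.
Gap = |40.0328 − 29.6300| = 10.4028.

10.40 units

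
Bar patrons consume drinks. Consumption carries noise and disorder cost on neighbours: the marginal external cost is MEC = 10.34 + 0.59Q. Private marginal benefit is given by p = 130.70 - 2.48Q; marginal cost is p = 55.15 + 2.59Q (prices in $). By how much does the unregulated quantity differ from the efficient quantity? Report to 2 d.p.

Market equilibrium (private): 55.15 + 2.59Q = 130.70 - 2.48Q → Q_m = 14.9014.
Social marginal benefit = demand − MEC = 120.36 - 3.07Q.
Set SMB = MC: 120.36 - 3.07Q = 55.15 + 2.59Q → Q* = 11.5212.
Gap = |14.9014 − 11.5212| = 3.3802.

3.38 units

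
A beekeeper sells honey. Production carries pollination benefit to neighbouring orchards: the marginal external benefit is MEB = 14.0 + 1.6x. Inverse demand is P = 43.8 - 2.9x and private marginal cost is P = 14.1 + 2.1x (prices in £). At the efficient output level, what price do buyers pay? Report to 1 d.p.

P = £6.5

Social marginal cost = private MC − MEB = 0.1 + 0.5x.
Set SMC = demand: 0.1 + 0.5x = 43.8 - 2.9x → x* = 12.8529.
Consumer price on the demand curve at x*: 43.8 − 2.9×12.8529 = 6.5266.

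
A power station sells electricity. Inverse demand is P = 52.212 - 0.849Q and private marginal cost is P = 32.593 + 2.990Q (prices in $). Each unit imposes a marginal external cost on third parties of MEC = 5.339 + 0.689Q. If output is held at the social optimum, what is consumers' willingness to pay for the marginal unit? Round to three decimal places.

Social marginal cost = private MC + MEC = 37.932 + 3.679Q.
Set SMC = demand: 37.932 + 3.679Q = 52.212 - 0.849Q → Q* = 3.1537.
Consumer price on the demand curve at Q*: 52.212 − 0.849×3.1537 = 49.5345.

P = $49.535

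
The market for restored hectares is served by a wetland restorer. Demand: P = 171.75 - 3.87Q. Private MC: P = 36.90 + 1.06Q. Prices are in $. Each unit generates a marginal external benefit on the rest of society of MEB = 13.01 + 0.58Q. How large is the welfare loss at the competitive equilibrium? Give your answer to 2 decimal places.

DWL = $95.83

Market equilibrium (private): 36.90 + 1.06Q = 171.75 - 3.87Q → Q_m = 27.3529.
Social marginal cost = private MC − MEB = 23.89 + 0.48Q.
Set SMC = demand: 23.89 + 0.48Q = 171.75 - 3.87Q → Q* = 33.9908.
The loss is the area between SMC and demand from Q* to Q_m; with linear curves that's a triangle of height MEB(Q_m).
DWL = ½ × 6.6379 × 28.8747 = 95.8337.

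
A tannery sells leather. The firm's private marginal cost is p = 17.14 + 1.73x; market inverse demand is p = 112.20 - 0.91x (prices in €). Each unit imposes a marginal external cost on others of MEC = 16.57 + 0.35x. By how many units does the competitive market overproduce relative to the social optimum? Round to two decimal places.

Market equilibrium (private): 17.14 + 1.73x = 112.20 - 0.91x → x_m = 36.0076.
Social marginal cost = private MC + MEC = 33.71 + 2.08x.
Set SMC = demand: 33.71 + 2.08x = 112.20 - 0.91x → x* = 26.2508.
Gap = |36.0076 − 26.2508| = 9.7568.

9.76 units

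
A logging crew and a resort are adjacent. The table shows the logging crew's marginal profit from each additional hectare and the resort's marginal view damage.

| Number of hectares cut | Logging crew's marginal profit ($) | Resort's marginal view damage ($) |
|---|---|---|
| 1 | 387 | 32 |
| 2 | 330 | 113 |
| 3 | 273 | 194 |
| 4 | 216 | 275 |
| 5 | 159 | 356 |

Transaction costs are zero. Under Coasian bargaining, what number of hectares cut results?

Bargaining reaches the level where marginal profit last exceeds marginal view damage.
That holds through level 3 (273 ≥ 194) but not at 4 (216 < 275).

3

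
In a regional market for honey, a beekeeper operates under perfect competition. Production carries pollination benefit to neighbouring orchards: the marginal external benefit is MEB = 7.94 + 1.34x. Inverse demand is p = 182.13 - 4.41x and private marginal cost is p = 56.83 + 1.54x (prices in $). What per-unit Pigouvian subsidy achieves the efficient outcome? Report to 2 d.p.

Social marginal cost = private MC − MEB = 48.89 + 0.20x.
Set SMC = demand: 48.89 + 0.20x = 182.13 - 4.41x → x* = 28.9024.
The Pigouvian subsidy equals MEB at x*: 7.94 + 1.34×28.9024 = 46.6692.

subsidy = $46.67 per unit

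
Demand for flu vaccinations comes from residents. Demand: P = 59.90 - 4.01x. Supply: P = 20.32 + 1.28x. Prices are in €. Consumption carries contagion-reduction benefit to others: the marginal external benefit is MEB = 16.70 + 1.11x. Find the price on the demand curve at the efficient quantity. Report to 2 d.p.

Social marginal benefit = demand + MEB = 76.60 - 2.90x.
Set SMB = MC: 76.60 - 2.90x = 20.32 + 1.28x → x* = 13.4641.
Consumer price on the demand curve at x*: 59.90 − 4.01×13.4641 = 5.9090.

P = €5.91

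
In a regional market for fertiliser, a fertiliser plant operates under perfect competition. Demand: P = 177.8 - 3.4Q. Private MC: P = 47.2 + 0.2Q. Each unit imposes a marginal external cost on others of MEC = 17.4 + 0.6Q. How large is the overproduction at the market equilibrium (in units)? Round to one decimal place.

Market equilibrium (private): 47.2 + 0.2Q = 177.8 - 3.4Q → Q_m = 36.2778.
Social marginal cost = private MC + MEC = 64.6 + 0.8Q.
Set SMC = demand: 64.6 + 0.8Q = 177.8 - 3.4Q → Q* = 26.9524.
Gap = |36.2778 − 26.9524| = 9.3254.

9.3 units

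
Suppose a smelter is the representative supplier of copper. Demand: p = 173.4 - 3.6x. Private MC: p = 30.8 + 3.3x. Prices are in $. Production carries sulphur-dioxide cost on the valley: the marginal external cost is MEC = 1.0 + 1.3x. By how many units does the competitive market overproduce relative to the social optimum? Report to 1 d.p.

3.4 units

Market equilibrium (private): 30.8 + 3.3x = 173.4 - 3.6x → x_m = 20.6667.
Social marginal cost = private MC + MEC = 31.8 + 4.6x.
Set SMC = demand: 31.8 + 4.6x = 173.4 - 3.6x → x* = 17.2683.
Gap = |20.6667 − 17.2683| = 3.3984.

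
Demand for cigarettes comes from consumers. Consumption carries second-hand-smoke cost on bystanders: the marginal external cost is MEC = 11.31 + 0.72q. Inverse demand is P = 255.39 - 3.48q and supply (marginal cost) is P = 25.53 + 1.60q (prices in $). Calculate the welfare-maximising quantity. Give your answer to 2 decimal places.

Social marginal benefit = demand − MEC = 244.08 - 4.20q.
Set SMB = MC: 244.08 - 4.20q = 25.53 + 1.60q → q* = 37.6810.

q* = 37.68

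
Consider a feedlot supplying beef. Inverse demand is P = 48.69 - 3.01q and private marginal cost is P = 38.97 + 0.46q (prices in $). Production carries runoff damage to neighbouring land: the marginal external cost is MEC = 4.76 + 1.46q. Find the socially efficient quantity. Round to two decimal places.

Social marginal cost = private MC + MEC = 43.73 + 1.92q.
Set SMC = demand: 43.73 + 1.92q = 48.69 - 3.01q → q* = 1.0061.

q* = 1.01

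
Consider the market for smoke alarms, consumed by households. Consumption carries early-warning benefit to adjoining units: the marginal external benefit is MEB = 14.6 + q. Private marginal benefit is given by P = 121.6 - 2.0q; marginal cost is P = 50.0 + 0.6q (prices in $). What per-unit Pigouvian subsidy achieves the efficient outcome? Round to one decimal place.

subsidy = $68.5 per unit

Social marginal benefit = demand + MEB = 136.2 - q.
Set SMB = MC: 136.2 - q = 50.0 + 0.6q → q* = 53.8750.
The Pigouvian subsidy equals MEB at q*: 14.6 + 1.0×53.8750 = 68.4750.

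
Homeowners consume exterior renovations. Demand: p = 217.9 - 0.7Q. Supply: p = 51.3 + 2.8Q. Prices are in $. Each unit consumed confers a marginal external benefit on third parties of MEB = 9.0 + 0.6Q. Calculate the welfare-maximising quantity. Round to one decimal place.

Q* = 60.6

Social marginal benefit = demand + MEB = 226.9 - 0.1Q.
Set SMB = MC: 226.9 - 0.1Q = 51.3 + 2.8Q → Q* = 60.5517.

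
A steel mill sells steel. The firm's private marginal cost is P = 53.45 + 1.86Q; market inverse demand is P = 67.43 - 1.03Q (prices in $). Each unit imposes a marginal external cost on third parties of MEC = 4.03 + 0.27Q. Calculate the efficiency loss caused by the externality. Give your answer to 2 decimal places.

Market equilibrium (private): 53.45 + 1.86Q = 67.43 - 1.03Q → Q_m = 4.8374.
Social marginal cost = private MC + MEC = 57.48 + 2.13Q.
Set SMC = demand: 57.48 + 2.13Q = 67.43 - 1.03Q → Q* = 3.1487.
The welfare-loss triangle has base |Q_m − Q*| and height MEC(Q_m) (the vertical gap between SMC and demand is zero at Q* and MEC at Q_m).
DWL = ½ × 1.6887 × 5.3361 = 4.5055.

DWL = $4.51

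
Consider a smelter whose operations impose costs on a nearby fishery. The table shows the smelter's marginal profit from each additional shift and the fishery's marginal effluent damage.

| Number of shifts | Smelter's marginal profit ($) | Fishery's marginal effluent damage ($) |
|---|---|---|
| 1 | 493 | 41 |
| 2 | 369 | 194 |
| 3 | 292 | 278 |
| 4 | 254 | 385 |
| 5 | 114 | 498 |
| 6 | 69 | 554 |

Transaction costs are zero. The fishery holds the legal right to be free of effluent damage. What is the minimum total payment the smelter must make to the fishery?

$513

Efficient level: marginal profit ≥ marginal effluent damage through level 3, so k* = 3.
With the fishery holding the right, the smelter must at least compensate total damage at k*: 41 + 194 + 278 = 513.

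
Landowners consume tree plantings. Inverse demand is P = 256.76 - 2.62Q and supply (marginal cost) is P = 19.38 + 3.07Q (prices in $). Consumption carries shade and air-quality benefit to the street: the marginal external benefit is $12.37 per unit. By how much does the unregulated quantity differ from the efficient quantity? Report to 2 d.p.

Market equilibrium (private): 19.38 + 3.07Q = 256.76 - 2.62Q → Q_m = 41.7188.
Social marginal benefit = demand + MEB = 269.13 - 2.62Q.
Set SMB = MC: 269.13 - 2.62Q = 19.38 + 3.07Q → Q* = 43.8928.
Gap = |41.7188 − 43.8928| = 2.1740.

2.17 units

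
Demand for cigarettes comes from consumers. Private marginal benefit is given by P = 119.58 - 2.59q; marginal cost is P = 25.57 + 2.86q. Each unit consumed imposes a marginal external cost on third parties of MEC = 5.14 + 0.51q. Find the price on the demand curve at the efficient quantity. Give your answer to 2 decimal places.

P = 80.96

Social marginal benefit = demand − MEC = 114.44 - 3.10q.
Set SMB = MC: 114.44 - 3.10q = 25.57 + 2.86q → q* = 14.9111.
Consumer price on the demand curve at q*: 119.58 − 2.59×14.9111 = 80.9603.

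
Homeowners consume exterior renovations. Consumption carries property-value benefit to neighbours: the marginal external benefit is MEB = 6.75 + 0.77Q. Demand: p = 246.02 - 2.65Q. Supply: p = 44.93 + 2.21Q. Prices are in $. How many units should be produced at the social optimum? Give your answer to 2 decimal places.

Q* = 50.82

Social marginal benefit = demand + MEB = 252.77 - 1.88Q.
Set SMB = MC: 252.77 - 1.88Q = 44.93 + 2.21Q → Q* = 50.8166.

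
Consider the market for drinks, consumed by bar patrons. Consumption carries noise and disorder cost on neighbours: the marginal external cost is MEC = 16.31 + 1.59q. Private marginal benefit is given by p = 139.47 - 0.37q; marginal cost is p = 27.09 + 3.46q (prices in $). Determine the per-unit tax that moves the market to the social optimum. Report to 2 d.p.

Social marginal benefit = demand − MEC = 123.16 - 1.96q.
Set SMB = MC: 123.16 - 1.96q = 27.09 + 3.46q → q* = 17.7251.
The Pigouvian tax equals MEC at q*: 16.31 + 1.59×17.7251 = 44.4929.

tax = $44.49 per unit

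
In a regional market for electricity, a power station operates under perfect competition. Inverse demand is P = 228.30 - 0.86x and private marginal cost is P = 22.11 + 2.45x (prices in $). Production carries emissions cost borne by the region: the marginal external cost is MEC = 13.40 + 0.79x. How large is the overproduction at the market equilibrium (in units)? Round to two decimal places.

15.27 units

Market equilibrium (private): 22.11 + 2.45x = 228.30 - 0.86x → x_m = 62.2931.
Social marginal cost = private MC + MEC = 35.51 + 3.24x.
Set SMC = demand: 35.51 + 3.24x = 228.30 - 0.86x → x* = 47.0220.
Gap = |62.2931 − 47.0220| = 15.2711.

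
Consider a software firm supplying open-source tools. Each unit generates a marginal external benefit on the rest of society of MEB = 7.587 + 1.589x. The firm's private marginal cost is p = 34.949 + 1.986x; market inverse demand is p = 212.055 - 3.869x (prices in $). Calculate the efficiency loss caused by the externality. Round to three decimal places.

DWL = $363.005

Market equilibrium (private): 34.949 + 1.986x = 212.055 - 3.869x → x_m = 30.2487.
Social marginal cost = private MC − MEB = 27.362 + 0.397x.
Set SMC = demand: 27.362 + 0.397x = 212.055 - 3.869x → x* = 43.2942.
The loss is the area between SMC and demand from x* to x_m; with linear curves that's a triangle of height MEB(x_m).
DWL = ½ × 13.0455 × 55.6521 = 363.0047.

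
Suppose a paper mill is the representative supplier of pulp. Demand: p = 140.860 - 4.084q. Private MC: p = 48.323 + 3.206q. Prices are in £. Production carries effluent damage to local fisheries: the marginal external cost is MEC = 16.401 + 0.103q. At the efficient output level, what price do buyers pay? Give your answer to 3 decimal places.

Social marginal cost = private MC + MEC = 64.724 + 3.309q.
Set SMC = demand: 64.724 + 3.309q = 140.860 - 4.084q → q* = 10.2984.
Consumer price on the demand curve at q*: 140.860 − 4.084×10.2984 = 98.8013.

P = £98.801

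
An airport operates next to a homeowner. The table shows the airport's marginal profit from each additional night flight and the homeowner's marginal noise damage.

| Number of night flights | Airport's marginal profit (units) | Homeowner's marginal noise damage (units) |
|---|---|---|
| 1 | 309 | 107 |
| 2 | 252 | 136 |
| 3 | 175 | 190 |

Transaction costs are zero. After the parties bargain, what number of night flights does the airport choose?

Bargaining reaches the level where marginal profit last exceeds marginal noise damage.
That holds through level 2 (252 ≥ 136) but not at 3 (175 < 190).

2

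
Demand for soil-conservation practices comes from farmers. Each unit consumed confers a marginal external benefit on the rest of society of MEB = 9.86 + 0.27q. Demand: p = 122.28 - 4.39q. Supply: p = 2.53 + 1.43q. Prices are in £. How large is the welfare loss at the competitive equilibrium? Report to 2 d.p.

Market equilibrium (private): 2.53 + 1.43q = 122.28 - 4.39q → q_m = 20.5756.
Social marginal benefit = demand + MEB = 132.14 - 4.12q.
Set SMB = MC: 132.14 - 4.12q = 2.53 + 1.43q → q* = 23.3532.
Height of the DWL triangle at q_m is SMB(q_m) − MC(q_m) = MEB(q_m) = 15.4154.
DWL = ½ × 2.7776 × 15.4154 = 21.4089.

DWL = £21.41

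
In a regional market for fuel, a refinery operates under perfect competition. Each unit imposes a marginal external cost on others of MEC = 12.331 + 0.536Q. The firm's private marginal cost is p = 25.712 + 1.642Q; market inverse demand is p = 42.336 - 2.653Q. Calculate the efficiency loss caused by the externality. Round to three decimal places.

DWL = 21.478

Market equilibrium (private): 25.712 + 1.642Q = 42.336 - 2.653Q → Q_m = 3.8705.
Social marginal cost = private MC + MEC = 38.043 + 2.178Q.
Set SMC = demand: 38.043 + 2.178Q = 42.336 - 2.653Q → Q* = 0.8886.
The welfare-loss triangle has base |Q_m − Q*| and height MEC(Q_m) (the vertical gap between SMC and demand is zero at Q* and MEC at Q_m).
DWL = ½ × 2.9819 × 14.4056 = 21.4780.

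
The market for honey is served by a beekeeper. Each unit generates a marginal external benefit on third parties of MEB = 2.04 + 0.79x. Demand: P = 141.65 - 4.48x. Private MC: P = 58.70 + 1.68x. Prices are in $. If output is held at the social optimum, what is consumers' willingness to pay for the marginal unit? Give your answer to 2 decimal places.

P = $70.75

Social marginal cost = private MC − MEB = 56.66 + 0.89x.
Set SMC = demand: 56.66 + 0.89x = 141.65 - 4.48x → x* = 15.8268.
Consumer price on the demand curve at x*: 141.65 − 4.48×15.8268 = 70.7459.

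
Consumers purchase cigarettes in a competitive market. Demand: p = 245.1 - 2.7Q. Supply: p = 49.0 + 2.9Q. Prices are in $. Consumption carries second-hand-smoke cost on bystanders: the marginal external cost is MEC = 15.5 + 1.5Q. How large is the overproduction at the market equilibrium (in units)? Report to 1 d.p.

9.6 units

Market equilibrium (private): 49.0 + 2.9Q = 245.1 - 2.7Q → Q_m = 35.0179.
Social marginal benefit = demand − MEC = 229.6 - 4.2Q.
Set SMB = MC: 229.6 - 4.2Q = 49.0 + 2.9Q → Q* = 25.4366.
Gap = |35.0179 − 25.4366| = 9.5813.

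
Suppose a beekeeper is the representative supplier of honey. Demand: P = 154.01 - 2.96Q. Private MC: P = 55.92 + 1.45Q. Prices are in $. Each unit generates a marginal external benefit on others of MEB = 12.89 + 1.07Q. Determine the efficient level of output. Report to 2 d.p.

Social marginal cost = private MC − MEB = 43.03 + 0.38Q.
Set SMC = demand: 43.03 + 0.38Q = 154.01 - 2.96Q → Q* = 33.2275.

Q* = 33.23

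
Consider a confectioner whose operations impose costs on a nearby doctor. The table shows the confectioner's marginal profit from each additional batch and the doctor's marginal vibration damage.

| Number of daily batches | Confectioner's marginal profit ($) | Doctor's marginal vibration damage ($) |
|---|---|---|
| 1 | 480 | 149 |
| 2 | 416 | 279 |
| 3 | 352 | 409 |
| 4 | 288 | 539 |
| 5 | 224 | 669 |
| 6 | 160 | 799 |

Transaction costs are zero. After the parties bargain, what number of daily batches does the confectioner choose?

2

Bargaining reaches the level where marginal profit last exceeds marginal vibration damage.
That holds through level 2 (416 ≥ 279) but not at 3 (352 < 409).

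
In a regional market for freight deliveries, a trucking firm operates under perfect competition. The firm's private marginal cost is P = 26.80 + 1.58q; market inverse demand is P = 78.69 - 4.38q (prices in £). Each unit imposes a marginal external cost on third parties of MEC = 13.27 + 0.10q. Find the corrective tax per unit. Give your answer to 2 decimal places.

Social marginal cost = private MC + MEC = 40.07 + 1.68q.
Set SMC = demand: 40.07 + 1.68q = 78.69 - 4.38q → q* = 6.3729.
The Pigouvian tax equals MEC at q*: 13.27 + 0.10×6.3729 = 13.9073.

tax = £13.91 per unit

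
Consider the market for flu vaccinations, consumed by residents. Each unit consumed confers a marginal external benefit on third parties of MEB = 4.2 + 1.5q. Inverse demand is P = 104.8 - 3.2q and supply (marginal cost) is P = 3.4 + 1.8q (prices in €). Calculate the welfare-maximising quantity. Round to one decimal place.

Social marginal benefit = demand + MEB = 109.0 - 1.7q.
Set SMB = MC: 109.0 - 1.7q = 3.4 + 1.8q → q* = 30.1714.

q* = 30.2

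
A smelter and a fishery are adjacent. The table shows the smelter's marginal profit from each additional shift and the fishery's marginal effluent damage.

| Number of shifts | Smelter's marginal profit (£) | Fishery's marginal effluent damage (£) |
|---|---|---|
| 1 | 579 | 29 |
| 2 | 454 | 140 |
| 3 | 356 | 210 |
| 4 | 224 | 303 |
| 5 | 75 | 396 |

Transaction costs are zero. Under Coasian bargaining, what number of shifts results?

Bargaining reaches the level where marginal profit last exceeds marginal effluent damage.
That holds through level 3 (356 ≥ 210) but not at 4 (224 < 303).

3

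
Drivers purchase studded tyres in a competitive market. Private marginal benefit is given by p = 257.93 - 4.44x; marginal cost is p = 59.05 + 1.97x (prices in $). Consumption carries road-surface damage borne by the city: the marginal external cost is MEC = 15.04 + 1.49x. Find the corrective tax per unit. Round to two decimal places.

Social marginal benefit = demand − MEC = 242.89 - 5.93x.
Set SMB = MC: 242.89 - 5.93x = 59.05 + 1.97x → x* = 23.2709.
The Pigouvian tax equals MEC at x*: 15.04 + 1.49×23.2709 = 49.7136.

tax = $49.71 per unit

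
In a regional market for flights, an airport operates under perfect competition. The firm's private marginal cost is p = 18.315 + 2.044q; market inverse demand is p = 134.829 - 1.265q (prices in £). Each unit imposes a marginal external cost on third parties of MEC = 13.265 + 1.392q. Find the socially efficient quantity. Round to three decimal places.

q* = 21.963

Social marginal cost = private MC + MEC = 31.580 + 3.436q.
Set SMC = demand: 31.580 + 3.436q = 134.829 - 1.265q → q* = 21.9632.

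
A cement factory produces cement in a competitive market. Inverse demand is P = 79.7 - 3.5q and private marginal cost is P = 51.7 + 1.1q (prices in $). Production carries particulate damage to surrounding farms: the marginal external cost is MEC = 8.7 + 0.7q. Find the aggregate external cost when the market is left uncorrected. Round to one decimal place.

Market equilibrium (private): 51.7 + 1.1q = 79.7 - 3.5q → q_m = 6.0870.
Total external cost = ∫₀^{q_m} (8.7 + 0.7q) dq = 8.7×6.0870 + ½×0.7×6.0870² = 65.9249.

$65.9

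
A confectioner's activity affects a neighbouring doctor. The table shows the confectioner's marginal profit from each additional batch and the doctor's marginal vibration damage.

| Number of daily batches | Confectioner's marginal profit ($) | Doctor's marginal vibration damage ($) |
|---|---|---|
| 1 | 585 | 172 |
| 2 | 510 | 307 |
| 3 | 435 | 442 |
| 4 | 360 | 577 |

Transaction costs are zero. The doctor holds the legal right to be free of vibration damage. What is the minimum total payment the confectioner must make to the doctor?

Efficient level: marginal profit ≥ marginal vibration damage through level 2, so k* = 2.
With the doctor holding the right, the confectioner must at least compensate total damage at k*: 172 + 307 = 479.

$479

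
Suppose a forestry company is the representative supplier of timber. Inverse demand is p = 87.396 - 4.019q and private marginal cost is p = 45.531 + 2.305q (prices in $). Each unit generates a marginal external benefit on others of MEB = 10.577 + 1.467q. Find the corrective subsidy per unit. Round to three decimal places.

subsidy = $26.416 per unit

Social marginal cost = private MC − MEB = 34.954 + 0.838q.
Set SMC = demand: 34.954 + 0.838q = 87.396 - 4.019q → q* = 10.7972.
The Pigouvian subsidy equals MEB at q*: 10.577 + 1.467×10.7972 = 26.4165.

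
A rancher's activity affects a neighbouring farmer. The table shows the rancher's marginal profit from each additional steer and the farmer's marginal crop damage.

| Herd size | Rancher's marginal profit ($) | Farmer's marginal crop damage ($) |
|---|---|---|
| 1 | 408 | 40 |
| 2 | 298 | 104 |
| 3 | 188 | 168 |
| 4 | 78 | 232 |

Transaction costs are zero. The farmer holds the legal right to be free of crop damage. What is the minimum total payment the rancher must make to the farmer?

$312

Efficient level: marginal profit ≥ marginal crop damage through level 3, so k* = 3.
With the farmer holding the right, the rancher must at least compensate total damage at k*: 40 + 104 + 168 = 312.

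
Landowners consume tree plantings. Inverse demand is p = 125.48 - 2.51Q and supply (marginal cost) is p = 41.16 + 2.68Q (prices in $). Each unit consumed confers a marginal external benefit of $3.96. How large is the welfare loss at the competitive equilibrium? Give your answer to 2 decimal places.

Market equilibrium (private): 41.16 + 2.68Q = 125.48 - 2.51Q → Q_m = 16.2466.
Social marginal benefit = demand + MEB = 129.44 - 2.51Q.
Set SMB = MC: 129.44 - 2.51Q = 41.16 + 2.68Q → Q* = 17.0096.
Height of the DWL triangle at Q_m is SMB(Q_m) − MC(Q_m) = MEB(Q_m) = 3.9600.
DWL = ½ × 0.7630 × 3.9600 = 1.5107.

DWL = $1.51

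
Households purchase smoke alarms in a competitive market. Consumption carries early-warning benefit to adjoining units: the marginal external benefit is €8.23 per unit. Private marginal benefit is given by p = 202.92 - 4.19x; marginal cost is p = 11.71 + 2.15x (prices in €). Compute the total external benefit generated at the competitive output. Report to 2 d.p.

€248.21

Market equilibrium (private): 11.71 + 2.15x = 202.92 - 4.19x → x_m = 30.1593.
Total external benefit = MEB × x_m = 8.23 × 30.1593 = 248.2110.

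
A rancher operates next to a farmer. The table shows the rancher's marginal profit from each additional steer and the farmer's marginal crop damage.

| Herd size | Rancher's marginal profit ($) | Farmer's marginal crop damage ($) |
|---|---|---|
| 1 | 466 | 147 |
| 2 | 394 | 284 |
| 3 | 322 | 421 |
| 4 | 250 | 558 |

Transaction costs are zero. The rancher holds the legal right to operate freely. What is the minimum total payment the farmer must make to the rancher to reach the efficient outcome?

Left alone the rancher would choose level 4 (marginal profit stays positive).
Efficient level: k* = 2 (marginal profit ≥ marginal crop damage through 2).
The farmer must at least cover the rancher's forgone profit from cutting 4→2: 322 + 250 = 572.

$572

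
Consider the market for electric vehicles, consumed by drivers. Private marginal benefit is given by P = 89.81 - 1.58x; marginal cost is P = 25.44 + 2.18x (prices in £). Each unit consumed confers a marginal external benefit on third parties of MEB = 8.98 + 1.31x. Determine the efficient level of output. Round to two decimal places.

x* = 29.94

Social marginal benefit = demand + MEB = 98.79 - 0.27x.
Set SMB = MC: 98.79 - 0.27x = 25.44 + 2.18x → x* = 29.9388.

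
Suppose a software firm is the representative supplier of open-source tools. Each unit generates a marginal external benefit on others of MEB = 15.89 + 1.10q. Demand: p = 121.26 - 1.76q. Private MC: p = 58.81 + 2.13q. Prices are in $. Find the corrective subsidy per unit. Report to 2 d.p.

Social marginal cost = private MC − MEB = 42.92 + 1.03q.
Set SMC = demand: 42.92 + 1.03q = 121.26 - 1.76q → q* = 28.0789.
The Pigouvian subsidy equals MEB at q*: 15.89 + 1.10×28.0789 = 46.7768.

subsidy = $46.78 per unit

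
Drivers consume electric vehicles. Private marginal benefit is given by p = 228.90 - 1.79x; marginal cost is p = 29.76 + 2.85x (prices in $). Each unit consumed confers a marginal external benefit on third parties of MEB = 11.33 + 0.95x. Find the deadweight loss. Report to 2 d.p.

DWL = $367.84

Market equilibrium (private): 29.76 + 2.85x = 228.90 - 1.79x → x_m = 42.9181.
Social marginal benefit = demand + MEB = 240.23 - 0.84x.
Set SMB = MC: 240.23 - 0.84x = 29.76 + 2.85x → x* = 57.0379.
Between x* and x_m the wedge SMB − MC runs linearly from 0 to MEB(x_m), so the loss is a triangle.
DWL = ½ × 14.1198 × 52.1022 = 367.8363.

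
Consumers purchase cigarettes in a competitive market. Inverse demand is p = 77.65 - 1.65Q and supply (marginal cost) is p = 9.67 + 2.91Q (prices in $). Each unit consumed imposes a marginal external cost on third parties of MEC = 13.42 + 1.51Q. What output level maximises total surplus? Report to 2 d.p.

Social marginal benefit = demand − MEC = 64.23 - 3.16Q.
Set SMB = MC: 64.23 - 3.16Q = 9.67 + 2.91Q → Q* = 8.9885.

Q* = 8.99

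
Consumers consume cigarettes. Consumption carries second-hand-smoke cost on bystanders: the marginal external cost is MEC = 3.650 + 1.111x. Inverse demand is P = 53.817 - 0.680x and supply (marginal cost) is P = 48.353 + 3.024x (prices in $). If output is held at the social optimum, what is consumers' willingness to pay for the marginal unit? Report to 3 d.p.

Social marginal benefit = demand − MEC = 50.167 - 1.791x.
Set SMB = MC: 50.167 - 1.791x = 48.353 + 3.024x → x* = 0.3767.
Consumer price on the demand curve at x*: 53.817 − 0.680×0.3767 = 53.5608.

P = $53.561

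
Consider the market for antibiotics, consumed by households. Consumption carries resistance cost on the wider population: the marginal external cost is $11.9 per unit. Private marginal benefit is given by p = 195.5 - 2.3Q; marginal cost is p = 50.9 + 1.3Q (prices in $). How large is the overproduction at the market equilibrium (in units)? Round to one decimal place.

Market equilibrium (private): 50.9 + 1.3Q = 195.5 - 2.3Q → Q_m = 40.1667.
Social marginal benefit = demand − MEC = 183.6 - 2.3Q.
Set SMB = MC: 183.6 - 2.3Q = 50.9 + 1.3Q → Q* = 36.8611.
Gap = |40.1667 − 36.8611| = 3.3056.

3.3 units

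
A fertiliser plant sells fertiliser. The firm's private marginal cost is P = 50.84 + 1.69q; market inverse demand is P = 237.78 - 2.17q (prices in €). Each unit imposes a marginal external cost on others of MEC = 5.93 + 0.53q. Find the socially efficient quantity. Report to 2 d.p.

q* = 41.23

Social marginal cost = private MC + MEC = 56.77 + 2.22q.
Set SMC = demand: 56.77 + 2.22q = 237.78 - 2.17q → q* = 41.2323.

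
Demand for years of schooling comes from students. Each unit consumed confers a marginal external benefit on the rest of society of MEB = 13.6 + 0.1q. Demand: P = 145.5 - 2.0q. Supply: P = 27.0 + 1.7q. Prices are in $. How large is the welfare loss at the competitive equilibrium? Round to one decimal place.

DWL = $39.2

Market equilibrium (private): 27.0 + 1.7q = 145.5 - 2.0q → q_m = 32.0270.
Social marginal benefit = demand + MEB = 159.1 - 1.9q.
Set SMB = MC: 159.1 - 1.9q = 27.0 + 1.7q → q* = 36.6944.
Height of the DWL triangle at q_m is SMB(q_m) − MC(q_m) = MEB(q_m) = 16.8027.
DWL = ½ × 4.6674 × 16.8027 = 39.2125.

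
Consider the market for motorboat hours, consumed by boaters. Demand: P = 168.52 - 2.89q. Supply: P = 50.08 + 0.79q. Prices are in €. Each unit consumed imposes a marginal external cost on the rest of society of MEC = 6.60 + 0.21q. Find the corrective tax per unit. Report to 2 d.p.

Social marginal benefit = demand − MEC = 161.92 - 3.10q.
Set SMB = MC: 161.92 - 3.10q = 50.08 + 0.79q → q* = 28.7506.
The Pigouvian tax equals MEC at q*: 6.60 + 0.21×28.7506 = 12.6376.

tax = €12.64 per unit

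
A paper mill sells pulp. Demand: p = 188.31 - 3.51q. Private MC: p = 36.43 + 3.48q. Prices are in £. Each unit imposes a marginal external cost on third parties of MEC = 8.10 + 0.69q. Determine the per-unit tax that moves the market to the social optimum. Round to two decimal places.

tax = £21.02 per unit

Social marginal cost = private MC + MEC = 44.53 + 4.17q.
Set SMC = demand: 44.53 + 4.17q = 188.31 - 3.51q → q* = 18.7214.
The Pigouvian tax equals MEC at q*: 8.10 + 0.69×18.7214 = 21.0178.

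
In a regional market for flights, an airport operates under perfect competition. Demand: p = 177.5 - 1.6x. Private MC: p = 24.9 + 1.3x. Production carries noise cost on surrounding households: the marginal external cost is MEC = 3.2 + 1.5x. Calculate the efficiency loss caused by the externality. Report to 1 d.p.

DWL = 766.5

Market equilibrium (private): 24.9 + 1.3x = 177.5 - 1.6x → x_m = 52.6207.
Social marginal cost = private MC + MEC = 28.1 + 2.8x.
Set SMC = demand: 28.1 + 2.8x = 177.5 - 1.6x → x* = 33.9545.
The welfare-loss triangle has base |x_m − x*| and height MEC(x_m) (the vertical gap between SMC and demand is zero at x* and MEC at x_m).
DWL = ½ × 18.6662 × 82.1310 = 766.5368.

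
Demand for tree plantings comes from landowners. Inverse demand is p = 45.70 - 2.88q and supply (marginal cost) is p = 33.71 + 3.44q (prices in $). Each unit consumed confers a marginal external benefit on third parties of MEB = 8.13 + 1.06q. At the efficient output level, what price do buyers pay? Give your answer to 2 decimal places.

P = $34.68

Social marginal benefit = demand + MEB = 53.83 - 1.82q.
Set SMB = MC: 53.83 - 1.82q = 33.71 + 3.44q → q* = 3.8251.
Consumer price on the demand curve at q*: 45.70 − 2.88×3.8251 = 34.6837.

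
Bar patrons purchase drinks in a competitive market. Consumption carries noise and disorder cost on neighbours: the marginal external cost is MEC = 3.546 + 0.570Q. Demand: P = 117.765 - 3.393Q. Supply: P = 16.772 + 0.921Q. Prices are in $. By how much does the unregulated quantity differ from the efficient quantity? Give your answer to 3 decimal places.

Market equilibrium (private): 16.772 + 0.921Q = 117.765 - 3.393Q → Q_m = 23.4105.
Social marginal benefit = demand − MEC = 114.219 - 3.963Q.
Set SMB = MC: 114.219 - 3.963Q = 16.772 + 0.921Q → Q* = 19.9523.
Gap = |23.4105 − 19.9523| = 3.4582.

3.458 units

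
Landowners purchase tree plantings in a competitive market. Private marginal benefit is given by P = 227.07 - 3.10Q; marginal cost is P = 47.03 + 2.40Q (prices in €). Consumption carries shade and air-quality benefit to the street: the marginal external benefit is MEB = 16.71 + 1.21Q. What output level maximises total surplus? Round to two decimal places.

Q* = 45.86

Social marginal benefit = demand + MEB = 243.78 - 1.89Q.
Set SMB = MC: 243.78 - 1.89Q = 47.03 + 2.40Q → Q* = 45.8625.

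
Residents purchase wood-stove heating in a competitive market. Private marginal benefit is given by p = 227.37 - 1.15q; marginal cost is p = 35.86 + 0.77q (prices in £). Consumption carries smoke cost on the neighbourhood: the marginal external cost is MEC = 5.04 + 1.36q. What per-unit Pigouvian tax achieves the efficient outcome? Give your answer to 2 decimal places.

tax = £82.36 per unit

Social marginal benefit = demand − MEC = 222.33 - 2.51q.
Set SMB = MC: 222.33 - 2.51q = 35.86 + 0.77q → q* = 56.8506.
The Pigouvian tax equals MEC at q*: 5.04 + 1.36×56.8506 = 82.3568.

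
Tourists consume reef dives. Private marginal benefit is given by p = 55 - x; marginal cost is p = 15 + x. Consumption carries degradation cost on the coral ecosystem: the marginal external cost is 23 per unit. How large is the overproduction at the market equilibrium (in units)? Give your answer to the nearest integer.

Market equilibrium (private): 15 + x = 55 - x → x_m = 20.0000.
Social marginal benefit = demand − MEC = 32 - x.
Set SMB = MC: 32 - x = 15 + x → x* = 8.5000.
Gap = |20.0000 − 8.5000| = 11.5000.

12 units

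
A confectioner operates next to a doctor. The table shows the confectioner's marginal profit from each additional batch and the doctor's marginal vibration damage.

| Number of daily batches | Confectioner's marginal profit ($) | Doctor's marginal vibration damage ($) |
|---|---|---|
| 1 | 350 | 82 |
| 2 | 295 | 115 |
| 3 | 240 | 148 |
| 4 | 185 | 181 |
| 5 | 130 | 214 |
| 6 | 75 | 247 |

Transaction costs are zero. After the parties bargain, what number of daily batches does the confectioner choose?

4

Bargaining reaches the level where marginal profit last exceeds marginal vibration damage.
That holds through level 4 (185 ≥ 181) but not at 5 (130 < 214).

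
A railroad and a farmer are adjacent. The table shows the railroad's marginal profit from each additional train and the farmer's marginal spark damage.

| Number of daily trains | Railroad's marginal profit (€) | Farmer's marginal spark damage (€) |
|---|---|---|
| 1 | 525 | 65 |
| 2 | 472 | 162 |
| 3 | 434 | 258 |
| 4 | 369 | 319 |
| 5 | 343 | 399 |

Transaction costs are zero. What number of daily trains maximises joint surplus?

Bargaining reaches the level where marginal profit last exceeds marginal spark damage.
That holds through level 4 (369 ≥ 319) but not at 5 (343 < 399).

4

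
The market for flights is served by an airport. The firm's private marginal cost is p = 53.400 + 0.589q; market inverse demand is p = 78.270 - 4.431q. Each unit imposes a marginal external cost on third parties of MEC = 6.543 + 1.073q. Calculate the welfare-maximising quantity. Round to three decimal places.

q* = 3.008

Social marginal cost = private MC + MEC = 59.943 + 1.662q.
Set SMC = demand: 59.943 + 1.662q = 78.270 - 4.431q → q* = 3.0079.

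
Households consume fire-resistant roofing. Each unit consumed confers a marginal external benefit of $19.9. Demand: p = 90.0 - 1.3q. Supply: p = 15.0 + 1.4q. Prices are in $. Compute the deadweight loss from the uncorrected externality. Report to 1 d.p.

Market equilibrium (private): 15.0 + 1.4q = 90.0 - 1.3q → q_m = 27.7778.
Social marginal benefit = demand + MEB = 109.9 - 1.3q.
Set SMB = MC: 109.9 - 1.3q = 15.0 + 1.4q → q* = 35.1481.
Height of the DWL triangle at q_m is SMB(q_m) − MC(q_m) = MEB(q_m) = 19.9000.
DWL = ½ × 7.3703 × 19.9000 = 73.3345.

DWL = $73.3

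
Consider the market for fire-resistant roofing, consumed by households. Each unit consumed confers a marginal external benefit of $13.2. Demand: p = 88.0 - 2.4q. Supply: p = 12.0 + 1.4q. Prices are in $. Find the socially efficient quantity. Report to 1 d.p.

Social marginal benefit = demand + MEB = 101.2 - 2.4q.
Set SMB = MC: 101.2 - 2.4q = 12.0 + 1.4q → q* = 23.4737.

q* = 23.5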